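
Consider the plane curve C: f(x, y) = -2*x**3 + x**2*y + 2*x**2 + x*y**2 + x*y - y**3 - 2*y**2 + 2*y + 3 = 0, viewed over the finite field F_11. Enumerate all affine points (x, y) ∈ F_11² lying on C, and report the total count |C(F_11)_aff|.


Affine F_11-points: {(0, 10), (3, 0), (4, 9), (6, 6), (6, 10), (8, 1), (8, 8), (9, 2), (9, 7), (9, 9)}; count = 10.

For each of the 121 pairs (x, y) ∈ F_11², evaluate f(x, y) mod 11. Record the zeros.
  x = 0: [0↦3, 1↦2, 2↦2, 3↦8, 4↦3, 5↦3, 6↦2, 7↦5, 8↦6, 9↦10, 10↦0]  zeros at y ∈ {10}
  x = 1: [0↦3, 1↦5, 2↦10, 3↦1, 4↦5, 5↦5, 6↦6, 7↦2, 8↦9, 9↦10, 10↦10]  zeros at y ∈ ∅
  x = 2: [0↦6, 1↦2, 2↦3, 3↦3, 4↦7, 5↦9, 6↦3, 7↦5, 8↦9, 9↦9, 10↦10]  zeros at y ∈ ∅
  x = 3: [0↦0, 1↦3, 2↦2, 3↦2, 4↦8, 5↦3, 6↦3, 7↦2, 8↦5, 9↦6, 10↦10]  zeros at y ∈ {0}
  x = 4: [0↦6, 1↦7, 2↦6, 3↦8, 4↦7, 5↦8, 6↦5, 7↦3, 8↦7, 9↦0, 10↦9]  zeros at y ∈ {9}
  x = 5: [0↦1, 1↦2, 2↦3, 3↦9, 4↦3, 5↦1, 6↦8, 7↦7, 8↦3, 9↦1, 10↦6]  zeros at y ∈ ∅
  x = 6: [0↦6, 1↦9, 2↦3, 3↦4, 4↦6, 5↦3, 6↦0, 7↦2, 8↦3, 9↦8, 10↦0]  zeros at y ∈ {6, 10}
  x = 7: [0↦9, 1↦5, 2↦5, 3↦3, 4↦4, 5↦2, 6↦2, 7↦9, 8↦6, 9↦9, 10↦1]  zeros at y ∈ ∅
  x = 8: [0↦9, 1↦0, 2↦8, 3↦5, 4↦7, 5↦8, 6↦2, 7↦5, 8↦0, 9↦3, 10↦8]  zeros at y ∈ {1, 8}
  x = 9: [0↦5, 1↦4, 2↦0, 3↦9, 4↦3, 5↦9, 6↦10, 7↦0, 8↦6, 9↦0, 10↦9]  zeros at y ∈ {2, 7, 9}
  x = 10: [0↦7, 1↦5, 2↦2, 3↦3, 4↦2, 5↦4, 6↦3, 7↦4, 8↦1, 9↦10, 10↦3]  zeros at y ∈ ∅
Collecting zeros: affine points = {(0, 10), (3, 0), (4, 9), (6, 6), (6, 10), (8, 1), (8, 8), (9, 2), (9, 7), (9, 9)}.
Total count |C(F_11)_aff| = 10.


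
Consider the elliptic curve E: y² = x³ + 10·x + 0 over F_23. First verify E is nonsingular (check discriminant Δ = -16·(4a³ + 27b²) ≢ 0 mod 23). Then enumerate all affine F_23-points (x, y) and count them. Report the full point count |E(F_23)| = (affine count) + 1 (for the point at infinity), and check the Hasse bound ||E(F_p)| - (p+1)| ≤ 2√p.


Affine points = {(0, 0), (4, 9), (4, 14), (6, 0), (12, 10), (12, 13), (13, 2), (13, 21), (14, 3), (14, 20), (15, 11), (15, 12), (16, 1), (16, 22), (17, 0), (18, 3), (18, 20), (20, 9), (20, 14), (21, 8), (21, 15), (22, 9), (22, 14)}; affine count = 23; |E(F_23)| = 24.

Discriminant check: Δ ∝ 4a³ + 27b² = 4·10³ + 27·0² = 4·1000 + 27·0 ≡ 21 (mod 23). Nonzero ⇒ E is nonsingular.
For each x ∈ F_23, compute rhs = x³ + 10·x + 0 mod 23, then count y ∈ F_23 with y² ≡ rhs.
  x = 0: rhs = 0, matching y values: 0 (1 points).
  x = 1: rhs = 11, matching y values: none (0 points).
  x = 2: rhs = 5, matching y values: none (0 points).
  x = 3: rhs = 11, matching y values: none (0 points).
  x = 4: rhs = 12, matching y values: 9, 14 (2 points).
  x = 5: rhs = 14, matching y values: none (0 points).
  x = 6: rhs = 0, matching y values: 0 (1 points).
  x = 7: rhs = 22, matching y values: none (0 points).
  x = 8: rhs = 17, matching y values: none (0 points).
  x = 9: rhs = 14, matching y values: none (0 points).
  x = 10: rhs = 19, matching y values: none (0 points).
  x = 11: rhs = 15, matching y values: none (0 points).
  x = 12: rhs = 8, matching y values: 10, 13 (2 points).
  x = 13: rhs = 4, matching y values: 2, 21 (2 points).
  x = 14: rhs = 9, matching y values: 3, 20 (2 points).
  x = 15: rhs = 6, matching y values: 11, 12 (2 points).
  x = 16: rhs = 1, matching y values: 1, 22 (2 points).
  x = 17: rhs = 0, matching y values: 0 (1 points).
  x = 18: rhs = 9, matching y values: 3, 20 (2 points).
  x = 19: rhs = 11, matching y values: none (0 points).
  x = 20: rhs = 12, matching y values: 9, 14 (2 points).
  x = 21: rhs = 18, matching y values: 8, 15 (2 points).
  x = 22: rhs = 12, matching y values: 9, 14 (2 points).
Total affine count: 23.
Full point count |E(F_23)| = 23 + 1 = 24.
Hasse bound: |24 − (23+1)| = |0| = 0 ≤ 2√23 ≈ 9.5917 ✓.


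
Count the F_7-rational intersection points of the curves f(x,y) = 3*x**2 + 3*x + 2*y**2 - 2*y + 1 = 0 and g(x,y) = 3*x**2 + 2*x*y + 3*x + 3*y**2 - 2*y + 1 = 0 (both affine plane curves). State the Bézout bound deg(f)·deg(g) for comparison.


Common zeros: {(1, 0), (5, 0)}; count = 2; Bézout bound = 4.

deg(f) = 2, deg(g) = 2, so Bézout bound = 4.
Scan x ∈ F_7. For each x, list the y ∈ F_7 with f(x, y) ≡ 0 and those with g(x, y) ≡ 0 (mod 7); the common zeros in that column are the intersection.
  x = 0: f ≡ 0 at y ∈ ∅; g ≡ 0 at y ∈ ∅; common: ∅.
  x = 1: f ≡ 0 at y ∈ {0, 1}; g ≡ 0 at y ∈ {0}; common: {0}.
  x = 2: f ≡ 0 at y ∈ ∅; g ≡ 0 at y ∈ {2}; common: ∅.
  x = 3: f ≡ 0 at y ∈ {3, 5}; g ≡ 0 at y ∈ ∅; common: ∅.
  x = 4: f ≡ 0 at y ∈ ∅; g ≡ 0 at y ∈ {1, 4}; common: ∅.
  x = 5: f ≡ 0 at y ∈ {0, 1}; g ≡ 0 at y ∈ {0, 2}; common: {0}.
  x = 6: f ≡ 0 at y ∈ ∅; g ≡ 0 at y ∈ {1, 5}; common: ∅.
Collecting: common zeros = {(1, 0), (5, 0)}, so the count is 2.
Comparison with the Bézout bound: 2 ≤ 4 = deg(f)·deg(g), as expected for curves with no common component (the affine F_7-count falls short of the bound because intersections may lie at infinity, over extension fields, or carry multiplicity).


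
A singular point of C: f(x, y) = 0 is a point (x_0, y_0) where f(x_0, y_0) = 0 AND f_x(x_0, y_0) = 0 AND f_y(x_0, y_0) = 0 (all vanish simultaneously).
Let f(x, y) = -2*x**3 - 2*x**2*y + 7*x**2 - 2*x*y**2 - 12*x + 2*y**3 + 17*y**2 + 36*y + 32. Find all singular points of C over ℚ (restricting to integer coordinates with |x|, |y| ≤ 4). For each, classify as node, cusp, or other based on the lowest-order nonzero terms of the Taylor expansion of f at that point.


Singular points: {(2, -2)}; classification: node.

Compute partial derivatives:
  f_x = -6*x**2 - 4*x*y + 14*x - 2*y**2 - 12.
  f_y = -2*x**2 - 4*x*y + 6*y**2 + 34*y + 36.
Scan x_0 ∈ {−4, ..., 4}. For each x_0, f_y(x_0, y) is a polynomial in y; find its integer roots y ∈ {−4, ..., 4}, then test f_x and f at those candidates.
  x = -4: f_y(-4, y) = 6*y**2 + 50*y + 4; no integer root y with |y| ≤ 4.
  x = -3: f_y(-3, y) = 6*y**2 + 46*y + 18; no integer root y with |y| ≤ 4.
  x = -2: f_y(-2, y) = 6*y**2 + 42*y + 28; no integer root y with |y| ≤ 4.
  x = -1: f_y(-1, y) = 6*y**2 + 38*y + 34; no integer root y with |y| ≤ 4.
  x = 0: f_y(0, y) = 6*y**2 + 34*y + 36; no integer root y with |y| ≤ 4.
  x = 1: f_y(1, y) = 6*y**2 + 30*y + 34; no integer root y with |y| ≤ 4.
  x = 2: f_y(2, y) = 6*y**2 + 26*y + 28; vanishes at y ∈ {-2}. (2, -2): f_x = 0, f = 0 — SINGULAR.
  x = 3: f_y(3, y) = 6*y**2 + 22*y + 18; no integer root y with |y| ≤ 4.
  x = 4: f_y(4, y) = 6*y**2 + 18*y + 4; no integer root y with |y| ≤ 4.
Only singular point on the grid: (2, -2).
Classify: substitute x = 2 + u, y = -2 + v and expand: f = -2*u**3 - 2*u**2*v - u**2 - 2*u*v**2 + 2*v**3 + v**2.
No constant or linear terms (consistent with a singular point). Quadratic part: -u**2 + v**2. Cubic part: -2*u**3 - 2*u**2*v - 2*u*v**2 + 2*v**3.
The quadratic part v**2 - u**2 = (v − u)(v + u) splits into two distinct linear factors, so there are two distinct tangent lines y − -2 = ±(x − 2) — this is a node (ordinary double point).
Classification: node.


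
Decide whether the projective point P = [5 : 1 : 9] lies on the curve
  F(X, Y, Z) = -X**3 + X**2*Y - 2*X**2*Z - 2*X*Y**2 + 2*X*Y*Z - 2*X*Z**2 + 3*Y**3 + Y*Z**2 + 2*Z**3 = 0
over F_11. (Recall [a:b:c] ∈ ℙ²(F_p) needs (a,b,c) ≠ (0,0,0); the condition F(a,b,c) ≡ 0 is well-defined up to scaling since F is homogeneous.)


F(5,1,9) ≡ 9 (mod 11); P is NOT on the curve.

Evaluate F(5, 1, 9) term-by-term (mod 11).
  -X**3 ↦ -1·125·1·1 = -125
  X**2*Y ↦ 1·25·1·1 = 25
  -2*X**2*Z ↦ -2·25·1·9 = -450
  -2*X*Y**2 ↦ -2·5·1·1 = -10
  2*X*Y*Z ↦ 2·5·1·9 = 90
  -2*X*Z**2 ↦ -2·5·1·81 = -810
  3*Y**3 ↦ 3·1·1·1 = 3
  Y*Z**2 ↦ 1·1·1·81 = 81
  2*Z**3 ↦ 2·1·1·729 = 1458
Sum: F(5, 1, 9) = (-125) + (25) + (-450) + (-10) + (90) + (-810) + (3) + (81) + (1458) = 262.
Reducing mod 11: 262 ≡ 9 (mod 11).
Since F(a, b, c) ≡ 9 ≠ 0 (mod 11), P does NOT lie on the curve.


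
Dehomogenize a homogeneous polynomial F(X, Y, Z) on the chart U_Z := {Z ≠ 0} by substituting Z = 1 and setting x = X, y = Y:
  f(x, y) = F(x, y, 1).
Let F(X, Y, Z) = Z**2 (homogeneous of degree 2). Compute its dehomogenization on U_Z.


f(x, y) = 1

On U_Z we set Z = 1. Each monomial c·X^i·Y^j·Z^k in F becomes c·x^i·y^j·1^k = c·x^i·y^j.
Substituting Z = 1: F(X, Y, 1) = 1.
Note: deg(f) ≤ deg(F) = 2; strict inequality happens when F is divisible by Z (lost terms).


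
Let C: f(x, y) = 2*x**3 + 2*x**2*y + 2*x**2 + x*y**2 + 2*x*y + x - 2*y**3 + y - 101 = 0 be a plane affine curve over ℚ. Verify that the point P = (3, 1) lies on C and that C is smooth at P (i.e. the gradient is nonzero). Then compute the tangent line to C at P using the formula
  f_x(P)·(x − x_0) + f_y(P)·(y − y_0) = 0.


Tangent line at P: 82*x + 25*y - 271 = 0.

Step 1: f(3, 1) = 0, so P lies on C.
Step 2: partial derivatives
  f_x(x, y) = 6*x**2 + 4*x*y + 4*x + y**2 + 2*y + 1, f_y(x, y) = 2*x**2 + 2*x*y + 2*x - 6*y**2 + 1.
  f_x(P) = 82, f_y(P) = 25 (gradient nonzero, so P is smooth).
Step 3: tangent line at P: 82·(x − 3) + 25·(y − 1) = 0.
Expanding: 82*x + 25*y - 271 = 0.


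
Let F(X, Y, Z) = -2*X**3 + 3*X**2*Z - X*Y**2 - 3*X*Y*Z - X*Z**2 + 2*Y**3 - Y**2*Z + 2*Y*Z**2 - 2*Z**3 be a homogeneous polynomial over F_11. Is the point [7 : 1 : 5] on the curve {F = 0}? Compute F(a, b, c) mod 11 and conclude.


F(7,1,5) ≡ 10 (mod 11); P is NOT on the curve.

Evaluate F(7, 1, 5) term-by-term (mod 11).
  -2*X**3 ↦ -2·343·1·1 = -686
  3*X**2*Z ↦ 3·49·1·5 = 735
  -X*Y**2 ↦ -1·7·1·1 = -7
  -3*X*Y*Z ↦ -3·7·1·5 = -105
  -X*Z**2 ↦ -1·7·1·25 = -175
  2*Y**3 ↦ 2·1·1·1 = 2
  -Y**2*Z ↦ -1·1·1·5 = -5
  2*Y*Z**2 ↦ 2·1·1·25 = 50
  -2*Z**3 ↦ -2·1·1·125 = -250
Sum: F(7, 1, 5) = (-686) + (735) + (-7) + (-105) + (-175) + (2) + (-5) + (50) + (-250) = -441.
Reducing mod 11: -441 ≡ 10 (mod 11).
Since F(a, b, c) ≡ 10 ≠ 0 (mod 11), P does NOT lie on the curve.


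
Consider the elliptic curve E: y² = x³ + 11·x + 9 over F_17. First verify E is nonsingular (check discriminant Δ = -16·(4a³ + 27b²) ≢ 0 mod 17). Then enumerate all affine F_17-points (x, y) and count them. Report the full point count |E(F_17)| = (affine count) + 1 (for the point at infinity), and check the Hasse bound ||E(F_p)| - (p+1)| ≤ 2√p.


Affine points = {(0, 3), (0, 14), (1, 2), (1, 15), (3, 1), (3, 16), (4, 7), (4, 10), (5, 6), (5, 11), (6, 6), (6, 11), (7, 2), (7, 15), (9, 2), (9, 15), (11, 4), (11, 13), (12, 4), (12, 13), (14, 0), (15, 8), (15, 9)}; affine count = 23; |E(F_17)| = 24.

Discriminant check: Δ ∝ 4a³ + 27b² = 4·11³ + 27·9² = 4·1331 + 27·81 ≡ 14 (mod 17). Nonzero ⇒ E is nonsingular.
For each x ∈ F_17, compute rhs = x³ + 11·x + 9 mod 17, then count y ∈ F_17 with y² ≡ rhs.
  x = 0: rhs = 9, matching y values: 3, 14 (2 points).
  x = 1: rhs = 4, matching y values: 2, 15 (2 points).
  x = 2: rhs = 5, matching y values: none (0 points).
  x = 3: rhs = 1, matching y values: 1, 16 (2 points).
  x = 4: rhs = 15, matching y values: 7, 10 (2 points).
  x = 5: rhs = 2, matching y values: 6, 11 (2 points).
  x = 6: rhs = 2, matching y values: 6, 11 (2 points).
  x = 7: rhs = 4, matching y values: 2, 15 (2 points).
  x = 8: rhs = 14, matching y values: none (0 points).
  x = 9: rhs = 4, matching y values: 2, 15 (2 points).
  x = 10: rhs = 14, matching y values: none (0 points).
  x = 11: rhs = 16, matching y values: 4, 13 (2 points).
  x = 12: rhs = 16, matching y values: 4, 13 (2 points).
  x = 13: rhs = 3, matching y values: none (0 points).
  x = 14: rhs = 0, matching y values: 0 (1 points).
  x = 15: rhs = 13, matching y values: 8, 9 (2 points).
  x = 16: rhs = 14, matching y values: none (0 points).
Total affine count: 23.
Full point count |E(F_17)| = 23 + 1 = 24.
Hasse bound: |24 − (17+1)| = |6| = 6 ≤ 2√17 ≈ 8.2462 ✓.


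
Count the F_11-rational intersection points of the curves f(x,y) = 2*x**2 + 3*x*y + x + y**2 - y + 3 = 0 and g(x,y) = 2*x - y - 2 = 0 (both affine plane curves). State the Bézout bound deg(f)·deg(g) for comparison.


Common zeros: ∅; count = 0; Bézout bound = 2.

deg(f) = 2, deg(g) = 1, so Bézout bound = 2.
Scan x ∈ F_11. For each x, list the y ∈ F_11 with f(x, y) ≡ 0 and those with g(x, y) ≡ 0 (mod 11); the common zeros in that column are the intersection.
  x = 0: f ≡ 0 at y ∈ {6}; g ≡ 0 at y ∈ {9}; common: ∅.
  x = 1: f ≡ 0 at y ∈ ∅; g ≡ 0 at y ∈ {0}; common: ∅.
  x = 2: f ≡ 0 at y ∈ ∅; g ≡ 0 at y ∈ {2}; common: ∅.
  x = 3: f ≡ 0 at y ∈ {1, 2}; g ≡ 0 at y ∈ {4}; common: ∅.
  x = 4: f ≡ 0 at y ∈ {4, 7}; g ≡ 0 at y ∈ {6}; common: ∅.
  x = 5: f ≡ 0 at y ∈ ∅; g ≡ 0 at y ∈ {8}; common: ∅.
  x = 6: f ≡ 0 at y ∈ {1, 4}; g ≡ 0 at y ∈ {10}; common: ∅.
  x = 7: f ≡ 0 at y ∈ {6, 7}; g ≡ 0 at y ∈ {1}; common: ∅.
  x = 8: f ≡ 0 at y ∈ ∅; g ≡ 0 at y ∈ {3}; common: ∅.
  x = 9: f ≡ 0 at y ∈ ∅; g ≡ 0 at y ∈ {5}; common: ∅.
  x = 10: f ≡ 0 at y ∈ {2}; g ≡ 0 at y ∈ {7}; common: ∅.
Collecting: common zeros = ∅, so the count is 0.
Comparison with the Bézout bound: 0 ≤ 2 = deg(f)·deg(g), as expected for curves with no common component (the affine F_11-count falls short of the bound because intersections may lie at infinity, over extension fields, or carry multiplicity).


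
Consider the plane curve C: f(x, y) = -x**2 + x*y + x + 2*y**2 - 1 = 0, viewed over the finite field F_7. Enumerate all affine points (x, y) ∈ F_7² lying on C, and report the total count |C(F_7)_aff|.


Affine F_7-points: {(0, 2), (0, 5), (1, 4), (1, 6), (2, 3), (3, 0), (3, 2), (4, 1), (4, 4), (5, 0), (5, 1), (6, 5), (6, 6)}; count = 13.

For each of the 49 pairs (x, y) ∈ F_7², evaluate f(x, y) mod 7. Record the zeros.
  x = 0: [0↦6, 1↦1, 2↦0, 3↦3, 4↦3, 5↦0, 6↦1]  zeros at y ∈ {2, 5}
  x = 1: [0↦6, 1↦2, 2↦2, 3↦6, 4↦0, 5↦5, 6↦0]  zeros at y ∈ {4, 6}
  x = 2: [0↦4, 1↦1, 2↦2, 3↦0, 4↦2, 5↦1, 6↦4]  zeros at y ∈ {3}
  x = 3: [0↦0, 1↦5, 2↦0, 3↦6, 4↦2, 5↦2, 6↦6]  zeros at y ∈ {0, 2}
  x = 4: [0↦1, 1↦0, 2↦3, 3↦3, 4↦0, 5↦1, 6↦6]  zeros at y ∈ {1, 4}
  x = 5: [0↦0, 1↦0, 2↦4, 3↦5, 4↦3, 5↦5, 6↦4]  zeros at y ∈ {0, 1}
  x = 6: [0↦4, 1↦5, 2↦3, 3↦5, 4↦4, 5↦0, 6↦0]  zeros at y ∈ {5, 6}
Collecting zeros: affine points = {(0, 2), (0, 5), (1, 4), (1, 6), (2, 3), (3, 0), (3, 2), (4, 1), (4, 4), (5, 0), (5, 1), (6, 5), (6, 6)}.
Total count |C(F_7)_aff| = 13.


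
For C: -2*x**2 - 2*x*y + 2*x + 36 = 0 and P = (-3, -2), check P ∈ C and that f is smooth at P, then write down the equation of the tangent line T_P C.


Tangent line at P: 18*x + 6*y + 66 = 0.

Step 1: f(-3, -2) = 0, so P lies on C.
Step 2: partial derivatives
  f_x(x, y) = -4*x - 2*y + 2, f_y(x, y) = -2*x.
  f_x(P) = 18, f_y(P) = 6 (gradient nonzero, so P is smooth).
Step 3: tangent line at P: 18·(x − -3) + 6·(y − -2) = 0.
Expanding: 18*x + 6*y + 66 = 0.


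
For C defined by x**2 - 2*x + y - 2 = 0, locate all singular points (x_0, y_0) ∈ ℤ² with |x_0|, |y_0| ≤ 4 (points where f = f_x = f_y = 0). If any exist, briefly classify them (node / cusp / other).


No singular points in the scanned grid; C is smooth there.

Compute partial derivatives:
  f_x = 2*x - 2.
  f_y = 1.
f_y = 1 is a nonzero constant, so f_y never vanishes: no point (x, y) can satisfy f = f_x = f_y = 0. In particular no (x, y) ∈ {−4, ..., 4}² is singular; the curve is smooth.


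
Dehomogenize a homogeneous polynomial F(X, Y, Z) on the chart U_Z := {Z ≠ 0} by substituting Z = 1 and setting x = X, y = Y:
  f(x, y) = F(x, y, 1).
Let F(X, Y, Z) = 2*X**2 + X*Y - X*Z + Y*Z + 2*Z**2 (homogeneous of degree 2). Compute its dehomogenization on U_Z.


f(x, y) = 2*x**2 + x*y - x + y + 2

On U_Z we set Z = 1. Each monomial c·X^i·Y^j·Z^k in F becomes c·x^i·y^j·1^k = c·x^i·y^j.
Substituting Z = 1: F(X, Y, 1) = 2*x**2 + x*y - x + y + 2.
Note: deg(f) ≤ deg(F) = 2; strict inequality happens when F is divisible by Z (lost terms).


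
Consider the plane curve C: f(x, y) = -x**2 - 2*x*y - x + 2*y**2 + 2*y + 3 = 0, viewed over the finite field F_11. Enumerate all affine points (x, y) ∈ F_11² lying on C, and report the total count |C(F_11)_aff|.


Affine F_11-points: {(1, 4), (1, 7), (3, 1), (5, 1), (5, 3), (6, 7), (6, 9), (8, 9), (10, 3), (10, 6)}; count = 10.

For each of the 121 pairs (x, y) ∈ F_11², evaluate f(x, y) mod 11. Record the zeros.
  x = 0: [0↦3, 1↦7, 2↦4, 3↦5, 4↦10, 5↦8, 6↦10, 7↦5, 8↦4, 9↦7, 10↦3]  zeros at y ∈ ∅
  x = 1: [0↦1, 1↦3, 2↦9, 3↦8, 4↦0, 5↦7, 6↦7, 7↦0, 8↦8, 9↦9, 10↦3]  zeros at y ∈ {4, 7}
  x = 2: [0↦8, 1↦8, 2↦1, 3↦9, 4↦10, 5↦4, 6↦2, 7↦4, 8↦10, 9↦9, 10↦1]  zeros at y ∈ ∅
  x = 3: [0↦2, 1↦0, 2↦2, 3↦8, 4↦7, 5↦10, 6↦6, 7↦6, 8↦10, 9↦7, 10↦8]  zeros at y ∈ {1}
  x = 4: [0↦5, 1↦1, 2↦1, 3↦5, 4↦2, 5↦3, 6↦8, 7↦6, 8↦8, 9↦3, 10↦2]  zeros at y ∈ ∅
  x = 5: [0↦6, 1↦0, 2↦9, 3↦0, 4↦6, 5↦5, 6↦8, 7↦4, 8↦4, 9↦8, 10↦5]  zeros at y ∈ {1, 3}
  x = 6: [0↦5, 1↦8, 2↦4, 3↦4, 4↦8, 5↦5, 6↦6, 7↦0, 8↦9, 9↦0, 10↦6]  zeros at y ∈ {7, 9}
  x = 7: [0↦2, 1↦3, 2↦8, 3↦6, 4↦8, 5↦3, 6↦2, 7↦5, 8↦1, 9↦1, 10↦5]  zeros at y ∈ ∅
  x = 8: [0↦8, 1↦7, 2↦10, 3↦6, 4↦6, 5↦10, 6↦7, 7↦8, 8↦2, 9↦0, 10↦2]  zeros at y ∈ {9}
  x = 9: [0↦1, 1↦9, 2↦10, 3↦4, 4↦2, 5↦4, 6↦10, 7↦9, 8↦1, 9↦8, 10↦8]  zeros at y ∈ ∅
  x = 10: [0↦3, 1↦9, 2↦8, 3↦0, 4↦7, 5↦7, 6↦0, 7↦8, 8↦9, 9↦3, 10↦1]  zeros at y ∈ {3, 6}
Collecting zeros: affine points = {(1, 4), (1, 7), (3, 1), (5, 1), (5, 3), (6, 7), (6, 9), (8, 9), (10, 3), (10, 6)}.
Total count |C(F_11)_aff| = 10.


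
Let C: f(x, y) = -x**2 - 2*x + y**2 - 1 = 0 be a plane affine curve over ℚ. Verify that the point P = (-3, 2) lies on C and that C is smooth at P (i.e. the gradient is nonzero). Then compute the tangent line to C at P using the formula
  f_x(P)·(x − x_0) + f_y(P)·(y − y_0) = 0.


Tangent line at P: 4*x + 4*y + 4 = 0.

Step 1: f(-3, 2) = 0, so P lies on C.
Step 2: partial derivatives
  f_x(x, y) = -2*x - 2, f_y(x, y) = 2*y.
  f_x(P) = 4, f_y(P) = 4 (gradient nonzero, so P is smooth).
Step 3: tangent line at P: 4·(x − -3) + 4·(y − 2) = 0.
Expanding: 4*x + 4*y + 4 = 0.


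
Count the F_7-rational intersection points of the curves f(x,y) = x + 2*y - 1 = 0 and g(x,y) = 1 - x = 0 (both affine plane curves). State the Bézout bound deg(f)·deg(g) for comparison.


Common zeros: {(1, 0)}; count = 1; Bézout bound = 1.

deg(f) = 1, deg(g) = 1, so Bézout bound = 1.
Scan x ∈ F_7. For each x, list the y ∈ F_7 with f(x, y) ≡ 0 and those with g(x, y) ≡ 0 (mod 7); the common zeros in that column are the intersection.
  x = 0: f ≡ 0 at y ∈ {4}; g ≡ 0 at y ∈ ∅; common: ∅.
  x = 1: f ≡ 0 at y ∈ {0}; g ≡ 0 at y ∈ {0, 1, 2, 3, 4, 5, 6}; common: {0}.
  x = 2: f ≡ 0 at y ∈ {3}; g ≡ 0 at y ∈ ∅; common: ∅.
  x = 3: f ≡ 0 at y ∈ {6}; g ≡ 0 at y ∈ ∅; common: ∅.
  x = 4: f ≡ 0 at y ∈ {2}; g ≡ 0 at y ∈ ∅; common: ∅.
  x = 5: f ≡ 0 at y ∈ {5}; g ≡ 0 at y ∈ ∅; common: ∅.
  x = 6: f ≡ 0 at y ∈ {1}; g ≡ 0 at y ∈ ∅; common: ∅.
Collecting: common zeros = {(1, 0)}, so the count is 1.
Comparison with the Bézout bound: 1 ≤ 1 = deg(f)·deg(g), as expected for curves with no common component (the bound is attained).


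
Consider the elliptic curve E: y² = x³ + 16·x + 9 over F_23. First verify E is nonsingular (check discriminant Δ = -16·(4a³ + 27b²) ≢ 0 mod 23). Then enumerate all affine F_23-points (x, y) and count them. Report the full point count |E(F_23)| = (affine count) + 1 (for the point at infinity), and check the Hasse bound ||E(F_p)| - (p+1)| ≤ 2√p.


Affine points = {(0, 3), (0, 20), (1, 7), (1, 16), (2, 7), (2, 16), (7, 2), (7, 21), (9, 10), (9, 13), (15, 6), (15, 17), (20, 7), (20, 16)}; affine count = 14; |E(F_23)| = 15.

Discriminant check: Δ ∝ 4a³ + 27b² = 4·16³ + 27·9² = 4·4096 + 27·81 ≡ 10 (mod 23). Nonzero ⇒ E is nonsingular.
For each x ∈ F_23, compute rhs = x³ + 16·x + 9 mod 23, then count y ∈ F_23 with y² ≡ rhs.
  x = 0: rhs = 9, matching y values: 3, 20 (2 points).
  x = 1: rhs = 3, matching y values: 7, 16 (2 points).
  x = 2: rhs = 3, matching y values: 7, 16 (2 points).
  x = 3: rhs = 15, matching y values: none (0 points).
  x = 4: rhs = 22, matching y values: none (0 points).
  x = 5: rhs = 7, matching y values: none (0 points).
  x = 6: rhs = 22, matching y values: none (0 points).
  x = 7: rhs = 4, matching y values: 2, 21 (2 points).
  x = 8: rhs = 5, matching y values: none (0 points).
  x = 9: rhs = 8, matching y values: 10, 13 (2 points).
  x = 10: rhs = 19, matching y values: none (0 points).
  x = 11: rhs = 21, matching y values: none (0 points).
  x = 12: rhs = 20, matching y values: none (0 points).
  x = 13: rhs = 22, matching y values: none (0 points).
  x = 14: rhs = 10, matching y values: none (0 points).
  x = 15: rhs = 13, matching y values: 6, 17 (2 points).
  x = 16: rhs = 14, matching y values: none (0 points).
  x = 17: rhs = 19, matching y values: none (0 points).
  x = 18: rhs = 11, matching y values: none (0 points).
  x = 19: rhs = 19, matching y values: none (0 points).
  x = 20: rhs = 3, matching y values: 7, 16 (2 points).
  x = 21: rhs = 15, matching y values: none (0 points).
  x = 22: rhs = 15, matching y values: none (0 points).
Total affine count: 14.
Full point count |E(F_23)| = 14 + 1 = 15.
Hasse bound: |15 − (23+1)| = |-9| = 9 ≤ 2√23 ≈ 9.5917 ✓.


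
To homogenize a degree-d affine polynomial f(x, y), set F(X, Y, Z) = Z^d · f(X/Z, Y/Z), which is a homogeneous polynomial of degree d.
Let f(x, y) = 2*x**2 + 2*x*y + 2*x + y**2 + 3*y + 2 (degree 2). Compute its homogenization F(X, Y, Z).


F(X, Y, Z) = 2*X**2 + 2*X*Y + 2*X*Z + Y**2 + 3*Y*Z + 2*Z**2

deg(f) = 2.
Substitute x = X/Z, y = Y/Z into f, then multiply by Z^2.
  monomial 2·x^2·y^0 ↦ 2·X^2·Y^0·Z^0.
  monomial 2·x^1·y^1 ↦ 2·X^1·Y^1·Z^0.
  monomial 2·x^1·y^0 ↦ 2·X^1·Y^0·Z^1.
  monomial 1·x^0·y^2 ↦ 1·X^0·Y^2·Z^0.
  monomial 3·x^0·y^1 ↦ 3·X^0·Y^1·Z^1.
  monomial 2·x^0·y^0 ↦ 2·X^0·Y^0·Z^2.
Collecting: F(X, Y, Z) = 2*X**2 + 2*X*Y + 2*X*Z + Y**2 + 3*Y*Z + 2*Z**2.


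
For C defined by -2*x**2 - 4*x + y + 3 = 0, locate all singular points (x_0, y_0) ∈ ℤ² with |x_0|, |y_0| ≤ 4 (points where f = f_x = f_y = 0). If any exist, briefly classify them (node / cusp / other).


No singular points in the scanned grid; C is smooth there.

Compute partial derivatives:
  f_x = -4*x - 4.
  f_y = 1.
f_y = 1 is a nonzero constant, so f_y never vanishes: no point (x, y) can satisfy f = f_x = f_y = 0. In particular no (x, y) ∈ {−4, ..., 4}² is singular; the curve is smooth.


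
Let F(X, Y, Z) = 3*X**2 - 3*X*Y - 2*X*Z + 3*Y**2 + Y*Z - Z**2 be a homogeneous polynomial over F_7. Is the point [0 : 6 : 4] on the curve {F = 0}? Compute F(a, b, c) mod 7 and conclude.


F(0,6,4) ≡ 4 (mod 7); P is NOT on the curve.

Evaluate F(0, 6, 4) term-by-term (mod 7).
  3*X**2 ↦ 3·0·1·1 = 0
  -3*X*Y ↦ -3·0·6·1 = 0
  -2*X*Z ↦ -2·0·1·4 = 0
  3*Y**2 ↦ 3·1·36·1 = 108
  Y*Z ↦ 1·1·6·4 = 24
  -Z**2 ↦ -1·1·1·16 = -16
Sum: F(0, 6, 4) = (0) + (0) + (0) + (108) + (24) + (-16) = 116.
Reducing mod 7: 116 ≡ 4 (mod 7).
Since F(a, b, c) ≡ 4 ≠ 0 (mod 7), P does NOT lie on the curve.


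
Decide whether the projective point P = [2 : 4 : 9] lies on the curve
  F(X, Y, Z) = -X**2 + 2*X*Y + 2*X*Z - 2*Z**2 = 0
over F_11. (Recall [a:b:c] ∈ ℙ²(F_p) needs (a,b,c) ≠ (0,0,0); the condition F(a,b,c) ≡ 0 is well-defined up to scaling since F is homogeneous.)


F(2,4,9) ≡ 7 (mod 11); P is NOT on the curve.

Evaluate F(2, 4, 9) term-by-term (mod 11).
  -X**2 ↦ -1·4·1·1 = -4
  2*X*Y ↦ 2·2·4·1 = 16
  2*X*Z ↦ 2·2·1·9 = 36
  -2*Z**2 ↦ -2·1·1·81 = -162
Sum: F(2, 4, 9) = (-4) + (16) + (36) + (-162) = -114.
Reducing mod 11: -114 ≡ 7 (mod 11).
Since F(a, b, c) ≡ 7 ≠ 0 (mod 11), P does NOT lie on the curve.


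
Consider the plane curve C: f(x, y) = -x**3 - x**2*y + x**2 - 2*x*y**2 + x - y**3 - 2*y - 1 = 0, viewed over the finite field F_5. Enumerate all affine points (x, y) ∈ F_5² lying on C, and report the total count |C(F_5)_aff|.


Affine F_5-points: {(1, 0), (2, 4), (3, 2), (3, 3), (3, 4), (4, 0)}; count = 6.

For each of the 25 pairs (x, y) ∈ F_5², evaluate f(x, y) mod 5. Record the zeros.
  x = 0: [0↦4, 1↦1, 2↦2, 3↦1, 4↦2]  zeros at y ∈ ∅
  x = 1: [0↦0, 1↦4, 2↦3, 3↦1, 4↦2]  zeros at y ∈ {0}
  x = 2: [0↦2, 1↦1, 2↦1, 3↦1, 4↦0]  zeros at y ∈ {4}
  x = 3: [0↦4, 1↦1, 2↦0, 3↦0, 4↦0]  zeros at y ∈ {2, 3, 4}
  x = 4: [0↦0, 1↦3, 2↦4, 3↦2, 4↦1]  zeros at y ∈ {0}
Collecting zeros: affine points = {(1, 0), (2, 4), (3, 2), (3, 3), (3, 4), (4, 0)}.
Total count |C(F_5)_aff| = 6.


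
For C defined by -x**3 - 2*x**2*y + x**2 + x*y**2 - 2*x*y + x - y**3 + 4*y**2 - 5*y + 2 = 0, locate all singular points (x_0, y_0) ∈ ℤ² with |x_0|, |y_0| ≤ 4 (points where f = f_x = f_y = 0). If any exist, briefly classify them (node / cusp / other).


Singular points: {(0, 1)}; classification: node.

Compute partial derivatives:
  f_x = -3*x**2 - 4*x*y + 2*x + y**2 - 2*y + 1.
  f_y = -2*x**2 + 2*x*y - 2*x - 3*y**2 + 8*y - 5.
Scan x_0 ∈ {−4, ..., 4}. For each x_0, f_y(x_0, y) is a polynomial in y; find its integer roots y ∈ {−4, ..., 4}, then test f_x and f at those candidates.
  x = -4: f_y(-4, y) = -3*y**2 - 29; no integer root y with |y| ≤ 4.
  x = -3: f_y(-3, y) = -3*y**2 + 2*y - 17; no integer root y with |y| ≤ 4.
  x = -2: f_y(-2, y) = -3*y**2 + 4*y - 9; no integer root y with |y| ≤ 4.
  x = -1: f_y(-1, y) = -3*y**2 + 6*y - 5; no integer root y with |y| ≤ 4.
  x = 0: f_y(0, y) = -3*y**2 + 8*y - 5; vanishes at y ∈ {1}. (0, 1): f_x = 0, f = 0 — SINGULAR.
  x = 1: f_y(1, y) = -3*y**2 + 10*y - 9; no integer root y with |y| ≤ 4.
  x = 2: f_y(2, y) = -3*y**2 + 12*y - 17; no integer root y with |y| ≤ 4.
  x = 3: f_y(3, y) = -3*y**2 + 14*y - 29; no integer root y with |y| ≤ 4.
  x = 4: f_y(4, y) = -3*y**2 + 16*y - 45; no integer root y with |y| ≤ 4.
Only singular point on the grid: (0, 1).
Classify: substitute x = 0 + u, y = 1 + v and expand: f = -u**3 - 2*u**2*v - u**2 + u*v**2 - v**3 + v**2.
No constant or linear terms (consistent with a singular point). Quadratic part: -u**2 + v**2. Cubic part: -u**3 - 2*u**2*v + u*v**2 - v**3.
The quadratic part v**2 - u**2 = (v − u)(v + u) splits into two distinct linear factors, so there are two distinct tangent lines y − 1 = ±(x − 0) — this is a node (ordinary double point).
Classification: node.


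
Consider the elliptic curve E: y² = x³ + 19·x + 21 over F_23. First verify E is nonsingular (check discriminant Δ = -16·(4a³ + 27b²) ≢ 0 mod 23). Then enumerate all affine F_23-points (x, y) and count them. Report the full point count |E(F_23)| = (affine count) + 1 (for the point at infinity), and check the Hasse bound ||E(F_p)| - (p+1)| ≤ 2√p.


Affine points = {(1, 8), (1, 15), (3, 6), (3, 17), (4, 0), (6, 11), (6, 12), (8, 8), (8, 15), (9, 1), (9, 22), (13, 2), (13, 21), (14, 8), (14, 15), (15, 1), (15, 22), (17, 6), (17, 17), (18, 10), (18, 13), (20, 11), (20, 12), (22, 1), (22, 22)}; affine count = 25; |E(F_23)| = 26.

Discriminant check: Δ ∝ 4a³ + 27b² = 4·19³ + 27·21² = 4·6859 + 27·441 ≡ 13 (mod 23). Nonzero ⇒ E is nonsingular.
For each x ∈ F_23, compute rhs = x³ + 19·x + 21 mod 23, then count y ∈ F_23 with y² ≡ rhs.
  x = 0: rhs = 21, matching y values: none (0 points).
  x = 1: rhs = 18, matching y values: 8, 15 (2 points).
  x = 2: rhs = 21, matching y values: none (0 points).
  x = 3: rhs = 13, matching y values: 6, 17 (2 points).
  x = 4: rhs = 0, matching y values: 0 (1 points).
  x = 5: rhs = 11, matching y values: none (0 points).
  x = 6: rhs = 6, matching y values: 11, 12 (2 points).
  x = 7: rhs = 14, matching y values: none (0 points).
  x = 8: rhs = 18, matching y values: 8, 15 (2 points).
  x = 9: rhs = 1, matching y values: 1, 22 (2 points).
  x = 10: rhs = 15, matching y values: none (0 points).
  x = 11: rhs = 20, matching y values: none (0 points).
  x = 12: rhs = 22, matching y values: none (0 points).
  x = 13: rhs = 4, matching y values: 2, 21 (2 points).
  x = 14: rhs = 18, matching y values: 8, 15 (2 points).
  x = 15: rhs = 1, matching y values: 1, 22 (2 points).
  x = 16: rhs = 5, matching y values: none (0 points).
  x = 17: rhs = 13, matching y values: 6, 17 (2 points).
  x = 18: rhs = 8, matching y values: 10, 13 (2 points).
  x = 19: rhs = 19, matching y values: none (0 points).
  x = 20: rhs = 6, matching y values: 11, 12 (2 points).
  x = 21: rhs = 21, matching y values: none (0 points).
  x = 22: rhs = 1, matching y values: 1, 22 (2 points).
Total affine count: 25.
Full point count |E(F_23)| = 25 + 1 = 26.
Hasse bound: |26 − (23+1)| = |2| = 2 ≤ 2√23 ≈ 9.5917 ✓.


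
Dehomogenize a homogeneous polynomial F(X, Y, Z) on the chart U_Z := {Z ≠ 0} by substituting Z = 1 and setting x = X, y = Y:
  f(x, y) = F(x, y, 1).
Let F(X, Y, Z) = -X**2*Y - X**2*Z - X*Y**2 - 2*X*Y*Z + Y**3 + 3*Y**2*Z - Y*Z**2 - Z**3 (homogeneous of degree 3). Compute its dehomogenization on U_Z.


f(x, y) = -x**2*y - x**2 - x*y**2 - 2*x*y + y**3 + 3*y**2 - y - 1

On U_Z we set Z = 1. Each monomial c·X^i·Y^j·Z^k in F becomes c·x^i·y^j·1^k = c·x^i·y^j.
Substituting Z = 1: F(X, Y, 1) = -x**2*y - x**2 - x*y**2 - 2*x*y + y**3 + 3*y**2 - y - 1.
Note: deg(f) ≤ deg(F) = 3; strict inequality happens when F is divisible by Z (lost terms).


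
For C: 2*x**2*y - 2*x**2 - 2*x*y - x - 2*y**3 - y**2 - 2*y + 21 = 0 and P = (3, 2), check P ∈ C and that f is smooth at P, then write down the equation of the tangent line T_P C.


Tangent line at P: 7*x - 18*y + 15 = 0.

Step 1: f(3, 2) = 0, so P lies on C.
Step 2: partial derivatives
  f_x(x, y) = 4*x*y - 4*x - 2*y - 1, f_y(x, y) = 2*x**2 - 2*x - 6*y**2 - 2*y - 2.
  f_x(P) = 7, f_y(P) = -18 (gradient nonzero, so P is smooth).
Step 3: tangent line at P: 7·(x − 3) + -18·(y − 2) = 0.
Expanding: 7*x - 18*y + 15 = 0.


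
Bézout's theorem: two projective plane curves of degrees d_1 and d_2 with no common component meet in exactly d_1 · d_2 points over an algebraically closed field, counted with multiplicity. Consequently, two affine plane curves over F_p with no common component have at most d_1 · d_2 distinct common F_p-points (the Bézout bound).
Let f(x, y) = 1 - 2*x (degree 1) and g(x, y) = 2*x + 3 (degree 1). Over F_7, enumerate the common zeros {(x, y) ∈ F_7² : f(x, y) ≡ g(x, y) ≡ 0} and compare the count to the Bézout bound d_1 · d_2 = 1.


Common zeros: ∅; count = 0; Bézout bound = 1.

deg(f) = 1, deg(g) = 1, so Bézout bound = 1.
Scan x ∈ F_7. For each x, list the y ∈ F_7 with f(x, y) ≡ 0 and those with g(x, y) ≡ 0 (mod 7); the common zeros in that column are the intersection.
  x = 0: f ≡ 0 at y ∈ ∅; g ≡ 0 at y ∈ ∅; common: ∅.
  x = 1: f ≡ 0 at y ∈ ∅; g ≡ 0 at y ∈ ∅; common: ∅.
  x = 2: f ≡ 0 at y ∈ ∅; g ≡ 0 at y ∈ {0, 1, 2, 3, 4, 5, 6}; common: ∅.
  x = 3: f ≡ 0 at y ∈ ∅; g ≡ 0 at y ∈ ∅; common: ∅.
  x = 4: f ≡ 0 at y ∈ {0, 1, 2, 3, 4, 5, 6}; g ≡ 0 at y ∈ ∅; common: ∅.
  x = 5: f ≡ 0 at y ∈ ∅; g ≡ 0 at y ∈ ∅; common: ∅.
  x = 6: f ≡ 0 at y ∈ ∅; g ≡ 0 at y ∈ ∅; common: ∅.
Collecting: common zeros = ∅, so the count is 0.
Comparison with the Bézout bound: 0 ≤ 1 = deg(f)·deg(g), as expected for curves with no common component (the affine F_7-count falls short of the bound because intersections may lie at infinity, over extension fields, or carry multiplicity).


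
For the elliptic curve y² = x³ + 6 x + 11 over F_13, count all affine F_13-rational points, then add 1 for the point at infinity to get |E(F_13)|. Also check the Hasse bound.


Affine points = {(3, 2), (3, 11), (5, 6), (5, 7), (6, 4), (6, 9), (8, 5), (8, 8), (9, 1), (9, 12), (11, 2), (11, 11), (12, 2), (12, 11)}; affine count = 14; |E(F_13)| = 15.

Discriminant check: Δ ∝ 4a³ + 27b² = 4·6³ + 27·11² = 4·216 + 27·121 ≡ 10 (mod 13). Nonzero ⇒ E is nonsingular.
For each x ∈ F_13, compute rhs = x³ + 6·x + 11 mod 13, then count y ∈ F_13 with y² ≡ rhs.
  x = 0: rhs = 11, matching y values: none (0 points).
  x = 1: rhs = 5, matching y values: none (0 points).
  x = 2: rhs = 5, matching y values: none (0 points).
  x = 3: rhs = 4, matching y values: 2, 11 (2 points).
  x = 4: rhs = 8, matching y values: none (0 points).
  x = 5: rhs = 10, matching y values: 6, 7 (2 points).
  x = 6: rhs = 3, matching y values: 4, 9 (2 points).
  x = 7: rhs = 6, matching y values: none (0 points).
  x = 8: rhs = 12, matching y values: 5, 8 (2 points).
  x = 9: rhs = 1, matching y values: 1, 12 (2 points).
  x = 10: rhs = 5, matching y values: none (0 points).
  x = 11: rhs = 4, matching y values: 2, 11 (2 points).
  x = 12: rhs = 4, matching y values: 2, 11 (2 points).
Total affine count: 14.
Full point count |E(F_13)| = 14 + 1 = 15.
Hasse bound: |15 − (13+1)| = |1| = 1 ≤ 2√13 ≈ 7.2111 ✓.


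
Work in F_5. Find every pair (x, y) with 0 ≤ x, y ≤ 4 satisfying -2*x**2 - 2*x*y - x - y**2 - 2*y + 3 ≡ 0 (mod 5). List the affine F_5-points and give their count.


Affine F_5-points: {(0, 1), (0, 2), (1, 0), (1, 1)}; count = 4.

For each of the 25 pairs (x, y) ∈ F_5², evaluate f(x, y) mod 5. Record the zeros.
  x = 0: [0↦3, 1↦0, 2↦0, 3↦3, 4↦4]  zeros at y ∈ {1, 2}
  x = 1: [0↦0, 1↦0, 2↦3, 3↦4, 4↦3]  zeros at y ∈ {0, 1}
  x = 2: [0↦3, 1↦1, 2↦2, 3↦1, 4↦3]  zeros at y ∈ ∅
  x = 3: [0↦2, 1↦3, 2↦2, 3↦4, 4↦4]  zeros at y ∈ ∅
  x = 4: [0↦2, 1↦1, 2↦3, 3↦3, 4↦1]  zeros at y ∈ ∅
Collecting zeros: affine points = {(0, 1), (0, 2), (1, 0), (1, 1)}.
Total count |C(F_5)_aff| = 4.


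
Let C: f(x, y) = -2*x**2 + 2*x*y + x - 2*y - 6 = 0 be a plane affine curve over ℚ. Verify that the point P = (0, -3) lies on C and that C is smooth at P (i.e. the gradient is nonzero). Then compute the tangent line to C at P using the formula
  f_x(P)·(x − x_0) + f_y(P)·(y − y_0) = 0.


Tangent line at P: -5*x - 2*y - 6 = 0.

Step 1: f(0, -3) = 0, so P lies on C.
Step 2: partial derivatives
  f_x(x, y) = -4*x + 2*y + 1, f_y(x, y) = 2*x - 2.
  f_x(P) = -5, f_y(P) = -2 (gradient nonzero, so P is smooth).
Step 3: tangent line at P: -5·(x − 0) + -2·(y − -3) = 0.
Expanding: -5*x - 2*y - 6 = 0.


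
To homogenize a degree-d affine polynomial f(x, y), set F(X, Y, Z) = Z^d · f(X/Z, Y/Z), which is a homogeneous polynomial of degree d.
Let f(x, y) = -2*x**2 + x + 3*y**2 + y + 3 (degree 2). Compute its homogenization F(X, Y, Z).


F(X, Y, Z) = -2*X**2 + X*Z + 3*Y**2 + Y*Z + 3*Z**2

deg(f) = 2.
Substitute x = X/Z, y = Y/Z into f, then multiply by Z^2.
  monomial -2·x^2·y^0 ↦ -2·X^2·Y^0·Z^0.
  monomial 1·x^1·y^0 ↦ 1·X^1·Y^0·Z^1.
  monomial 3·x^0·y^2 ↦ 3·X^0·Y^2·Z^0.
  monomial 1·x^0·y^1 ↦ 1·X^0·Y^1·Z^1.
  monomial 3·x^0·y^0 ↦ 3·X^0·Y^0·Z^2.
Collecting: F(X, Y, Z) = -2*X**2 + X*Z + 3*Y**2 + Y*Z + 3*Z**2.


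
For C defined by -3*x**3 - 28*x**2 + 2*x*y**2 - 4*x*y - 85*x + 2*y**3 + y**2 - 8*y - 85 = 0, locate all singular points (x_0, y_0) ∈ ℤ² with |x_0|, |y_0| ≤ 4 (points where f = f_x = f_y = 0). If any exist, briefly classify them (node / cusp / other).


Singular points: {(-3, 1)}; classification: node.

Compute partial derivatives:
  f_x = -9*x**2 - 56*x + 2*y**2 - 4*y - 85.
  f_y = 4*x*y - 4*x + 6*y**2 + 2*y - 8.
Scan x_0 ∈ {−4, ..., 4}. For each x_0, f_y(x_0, y) is a polynomial in y; find its integer roots y ∈ {−4, ..., 4}, then test f_x and f at those candidates.
  x = -4: f_y(-4, y) = 6*y**2 - 14*y + 8; vanishes at y ∈ {1}. (-4, 1): f_x = -7 ≠ 0.
  x = -3: f_y(-3, y) = 6*y**2 - 10*y + 4; vanishes at y ∈ {1}. (-3, 1): f_x = 0, f = 0 — SINGULAR.
  x = -2: f_y(-2, y) = 6*y**2 - 6*y; vanishes at y ∈ {0, 1}. (-2, 0): f_x = -9 ≠ 0; (-2, 1): f_x = -11 ≠ 0.
  x = -1: f_y(-1, y) = 6*y**2 - 2*y - 4; vanishes at y ∈ {1}. (-1, 1): f_x = -40 ≠ 0.
  x = 0: f_y(0, y) = 6*y**2 + 2*y - 8; vanishes at y ∈ {1}. (0, 1): f_x = -87 ≠ 0.
  x = 1: f_y(1, y) = 6*y**2 + 6*y - 12; vanishes at y ∈ {-2, 1}. (1, -2): f_x = -134 ≠ 0; (1, 1): f_x = -152 ≠ 0.
  x = 2: f_y(2, y) = 6*y**2 + 10*y - 16; vanishes at y ∈ {1}. (2, 1): f_x = -235 ≠ 0.
  x = 3: f_y(3, y) = 6*y**2 + 14*y - 20; vanishes at y ∈ {1}. (3, 1): f_x = -336 ≠ 0.
  x = 4: f_y(4, y) = 6*y**2 + 18*y - 24; vanishes at y ∈ {-4, 1}. (4, -4): f_x = -405 ≠ 0; (4, 1): f_x = -455 ≠ 0.
Only singular point on the grid: (-3, 1).
Classify: substitute x = -3 + u, y = 1 + v and expand: f = -3*u**3 - u**2 + 2*u*v**2 + 2*v**3 + v**2.
No constant or linear terms (consistent with a singular point). Quadratic part: -u**2 + v**2. Cubic part: -3*u**3 + 2*u*v**2 + 2*v**3.
The quadratic part v**2 - u**2 = (v − u)(v + u) splits into two distinct linear factors, so there are two distinct tangent lines y − 1 = ±(x − -3) — this is a node (ordinary double point).
Classification: node.


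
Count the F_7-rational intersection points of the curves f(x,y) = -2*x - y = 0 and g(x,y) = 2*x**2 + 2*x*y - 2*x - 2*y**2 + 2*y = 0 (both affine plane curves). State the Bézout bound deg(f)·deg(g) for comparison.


Common zeros: {(0, 0), (5, 4)}; count = 2; Bézout bound = 2.

deg(f) = 1, deg(g) = 2, so Bézout bound = 2.
Scan x ∈ F_7. For each x, list the y ∈ F_7 with f(x, y) ≡ 0 and those with g(x, y) ≡ 0 (mod 7); the common zeros in that column are the intersection.
  x = 0: f ≡ 0 at y ∈ {0}; g ≡ 0 at y ∈ {0, 1}; common: {0}.
  x = 1: f ≡ 0 at y ∈ {5}; g ≡ 0 at y ∈ {0, 2}; common: ∅.
  x = 2: f ≡ 0 at y ∈ {3}; g ≡ 0 at y ∈ ∅; common: ∅.
  x = 3: f ≡ 0 at y ∈ {1}; g ≡ 0 at y ∈ ∅; common: ∅.
  x = 4: f ≡ 0 at y ∈ {6}; g ≡ 0 at y ∈ ∅; common: ∅.
  x = 5: f ≡ 0 at y ∈ {4}; g ≡ 0 at y ∈ {2, 4}; common: {4}.
  x = 6: f ≡ 0 at y ∈ {2}; g ≡ 0 at y ∈ {3, 4}; common: ∅.
Collecting: common zeros = {(0, 0), (5, 4)}, so the count is 2.
Comparison with the Bézout bound: 2 ≤ 2 = deg(f)·deg(g), as expected for curves with no common component (the bound is attained).


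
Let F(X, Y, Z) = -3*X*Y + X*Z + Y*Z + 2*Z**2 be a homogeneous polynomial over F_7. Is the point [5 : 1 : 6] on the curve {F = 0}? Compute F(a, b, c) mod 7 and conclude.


F(5,1,6) ≡ 2 (mod 7); P is NOT on the curve.

Evaluate F(5, 1, 6) term-by-term (mod 7).
  -3*X*Y ↦ -3·5·1·1 = -15
  X*Z ↦ 1·5·1·6 = 30
  Y*Z ↦ 1·1·1·6 = 6
  2*Z**2 ↦ 2·1·1·36 = 72
Sum: F(5, 1, 6) = (-15) + (30) + (6) + (72) = 93.
Reducing mod 7: 93 ≡ 2 (mod 7).
Since F(a, b, c) ≡ 2 ≠ 0 (mod 7), P does NOT lie on the curve.


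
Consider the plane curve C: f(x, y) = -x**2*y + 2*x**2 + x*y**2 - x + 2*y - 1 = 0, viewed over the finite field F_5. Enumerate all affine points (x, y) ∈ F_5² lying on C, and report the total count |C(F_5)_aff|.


Affine F_5-points: {(0, 3), (1, 0), (1, 4), (2, 0), (2, 1), (3, 1), (3, 3), (4, 2), (4, 4)}; count = 9.

For each of the 25 pairs (x, y) ∈ F_5², evaluate f(x, y) mod 5. Record the zeros.
  x = 0: [0↦4, 1↦1, 2↦3, 3↦0, 4↦2]  zeros at y ∈ {3}
  x = 1: [0↦0, 1↦2, 2↦1, 3↦2, 4↦0]  zeros at y ∈ {0, 4}
  x = 2: [0↦0, 1↦0, 2↦4, 3↦2, 4↦4]  zeros at y ∈ {0, 1}
  x = 3: [0↦4, 1↦0, 2↦2, 3↦0, 4↦4]  zeros at y ∈ {1, 3}
  x = 4: [0↦2, 1↦2, 2↦0, 3↦1, 4↦0]  zeros at y ∈ {2, 4}
Collecting zeros: affine points = {(0, 3), (1, 0), (1, 4), (2, 0), (2, 1), (3, 1), (3, 3), (4, 2), (4, 4)}.
Total count |C(F_5)_aff| = 9.


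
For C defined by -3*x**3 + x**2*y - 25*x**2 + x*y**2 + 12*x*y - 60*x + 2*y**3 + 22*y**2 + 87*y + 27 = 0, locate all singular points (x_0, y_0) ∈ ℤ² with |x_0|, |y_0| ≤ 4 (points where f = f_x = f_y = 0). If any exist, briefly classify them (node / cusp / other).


Singular points: {(-3, -3)}; classification: node.

Compute partial derivatives:
  f_x = -9*x**2 + 2*x*y - 50*x + y**2 + 12*y - 60.
  f_y = x**2 + 2*x*y + 12*x + 6*y**2 + 44*y + 87.
Scan x_0 ∈ {−4, ..., 4}. For each x_0, f_y(x_0, y) is a polynomial in y; find its integer roots y ∈ {−4, ..., 4}, then test f_x and f at those candidates.
  x = -4: f_y(-4, y) = 6*y**2 + 36*y + 55; no integer root y with |y| ≤ 4.
  x = -3: f_y(-3, y) = 6*y**2 + 38*y + 60; vanishes at y ∈ {-3}. (-3, -3): f_x = 0, f = 0 — SINGULAR.
  x = -2: f_y(-2, y) = 6*y**2 + 40*y + 67; no integer root y with |y| ≤ 4.
  x = -1: f_y(-1, y) = 6*y**2 + 42*y + 76; no integer root y with |y| ≤ 4.
  x = 0: f_y(0, y) = 6*y**2 + 44*y + 87; no integer root y with |y| ≤ 4.
  x = 1: f_y(1, y) = 6*y**2 + 46*y + 100; no integer root y with |y| ≤ 4.
  x = 2: f_y(2, y) = 6*y**2 + 48*y + 115; no integer root y with |y| ≤ 4.
  x = 3: f_y(3, y) = 6*y**2 + 50*y + 132; no integer root y with |y| ≤ 4.
  x = 4: f_y(4, y) = 6*y**2 + 52*y + 151; no integer root y with |y| ≤ 4.
Only singular point on the grid: (-3, -3).
Classify: substitute x = -3 + u, y = -3 + v and expand: f = -3*u**3 + u**2*v - u**2 + u*v**2 + 2*v**3 + v**2.
No constant or linear terms (consistent with a singular point). Quadratic part: -u**2 + v**2. Cubic part: -3*u**3 + u**2*v + u*v**2 + 2*v**3.
The quadratic part v**2 - u**2 = (v − u)(v + u) splits into two distinct linear factors, so there are two distinct tangent lines y − -3 = ±(x − -3) — this is a node (ordinary double point).
Classification: node.
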